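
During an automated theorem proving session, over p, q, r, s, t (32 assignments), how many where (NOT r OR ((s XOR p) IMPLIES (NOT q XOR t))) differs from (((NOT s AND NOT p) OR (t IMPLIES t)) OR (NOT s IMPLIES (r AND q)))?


F1 = (NOT r OR ((s XOR p) IMPLIES (NOT q XOR t)))
F2 = (((NOT s AND NOT p) OR (t IMPLIES t)) OR (NOT s IMPLIES (r AND q)))
Evaluate both on each of 32 rows (bits = p,q,r,s,t):
  row 0 [00000]: F1=1 F2=1 -> 0
  row 1 [00001]: F1=1 F2=1 -> 0
  row 2 [00010]: F1=1 F2=1 -> 0
  row 3 [00011]: F1=1 F2=1 -> 0
  row 4 [00100]: F1=1 F2=1 -> 0
  row 5 [00101]: F1=1 F2=1 -> 0
  row 6 [00110]: F1=1 F2=1 -> 0
  row 7 [00111]: F1=0 F2=1 (differ) -> 1
  row 8 [01000]: F1=1 F2=1 -> 0
  row 9 [01001]: F1=1 F2=1 -> 0
  row 10 [01010]: F1=1 F2=1 -> 0
  row 11 [01011]: F1=1 F2=1 -> 0
  row 12 [01100]: F1=1 F2=1 -> 0
  row 13 [01101]: F1=1 F2=1 -> 0
  row 14 [01110]: F1=0 F2=1 (differ) -> 1
  row 15 [01111]: F1=1 F2=1 -> 0
  row 16 [10000]: F1=1 F2=1 -> 0
  row 17 [10001]: F1=1 F2=1 -> 0
  row 18 [10010]: F1=1 F2=1 -> 0
  row 19 [10011]: F1=1 F2=1 -> 0
  row 20 [10100]: F1=1 F2=1 -> 0
  row 21 [10101]: F1=0 F2=1 (differ) -> 1
  row 22 [10110]: F1=1 F2=1 -> 0
  row 23 [10111]: F1=1 F2=1 -> 0
  row 24 [11000]: F1=1 F2=1 -> 0
  row 25 [11001]: F1=1 F2=1 -> 0
  row 26 [11010]: F1=1 F2=1 -> 0
  row 27 [11011]: F1=1 F2=1 -> 0
  row 28 [11100]: F1=0 F2=1 (differ) -> 1
  row 29 [11101]: F1=1 F2=1 -> 0
  row 30 [11110]: F1=1 F2=1 -> 0
  row 31 [11111]: F1=1 F2=1 -> 0
Full result column, 8 rows per line (p,q fixed per line; r,s,t runs 000..111 left to right):
  rows 0-7 [p,q=00]: 00000001  (ones: 1)
  rows 8-15 [p,q=01]: 00000010  (ones: 1)
  rows 16-23 [p,q=10]: 00000100  (ones: 1)
  rows 24-31 [p,q=11]: 00001000  (ones: 1)
Disagreements = 1+1+1+1 = 4

4


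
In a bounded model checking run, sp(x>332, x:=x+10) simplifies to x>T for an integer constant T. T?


Formula: sp(P, x:=E) = exists old_x. (x = E[old_x/x]) AND P[old_x/x] (old_x is the value of x before the assignment; eliminate old_x by solving x = E[old_x/x] for old_x)
Step 1: Precondition P: x>332, i.e. old_x > 332
Step 2: Assignment gives x = old_x + 10, so old_x = x - 10
Step 3: Substitute into P: x - 10 > 332
Step 4: Simplify: x > 332+10 = 342

342


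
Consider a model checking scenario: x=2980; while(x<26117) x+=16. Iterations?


Step 1: x goes from 2980 toward 26117 by 16; the body runs while x<26117, so iterations = ceil((bound-start)/step)
Step 2: Distance=23137
Step 3: ceil(23137/16)=1447

1447


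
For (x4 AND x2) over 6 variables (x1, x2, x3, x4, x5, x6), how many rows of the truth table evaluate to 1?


Formula: (x4 AND x2) over 6 vars (64 rows)
Evaluate each row (x1, x2, x3, x4, x5, x6 as bits, MSB first):
  row 0 [000000]: (0 AND 0) -> 0
  row 1 [000001]: (0 AND 0) -> 0
  row 2 [000010]: (0 AND 0) -> 0
  row 3 [000011]: (0 AND 0) -> 0
  row 4 [000100]: (1 AND 0) -> 0
  (every remaining row is evaluated the same way; all 64 results are listed next)
Full result column, 8 rows per line (x1,x2,x3 fixed per line; x4,x5,x6 runs 000..111 left to right):
  rows 0-7 [x1,x2,x3=000]: 00000000  (ones: 0)
  rows 8-15 [x1,x2,x3=001]: 00000000  (ones: 0)
  rows 16-23 [x1,x2,x3=010]: 00001111  (ones: 4)
  rows 24-31 [x1,x2,x3=011]: 00001111  (ones: 4)
  rows 32-39 [x1,x2,x3=100]: 00000000  (ones: 0)
  rows 40-47 [x1,x2,x3=101]: 00000000  (ones: 0)
  rows 48-55 [x1,x2,x3=110]: 00001111  (ones: 4)
  rows 56-63 [x1,x2,x3=111]: 00001111  (ones: 4)
Count of 1-rows = 0+0+4+4+0+0+4+4 = 16

16


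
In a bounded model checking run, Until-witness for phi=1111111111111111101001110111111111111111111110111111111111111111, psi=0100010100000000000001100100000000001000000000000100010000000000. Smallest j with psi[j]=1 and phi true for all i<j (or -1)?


(phi U psi) at 0: need smallest j with psi[j]=1 and phi[i]=1 for all i in [0,j).
Scan from step 0:
  step 0: phi=1, psi=0 -> continue
  step 1: psi=1 and phi held for [0,1) -> witness found
Witness step = 1

1


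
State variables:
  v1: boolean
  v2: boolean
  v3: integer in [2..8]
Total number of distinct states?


State space = product of domain sizes of all variables.
Domain sizes:
  v1 (boolean): 2
  v2 (boolean): 2
  v3 (integer in [2..8]): 7
Product = 2 * 2 * 7 = 28

28


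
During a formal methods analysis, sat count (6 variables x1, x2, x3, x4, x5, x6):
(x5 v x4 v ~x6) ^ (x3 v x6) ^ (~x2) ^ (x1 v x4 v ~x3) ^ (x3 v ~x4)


CNF with 5 clauses over 6 vars (64 assignments).
An assignment satisfies CNF iff every clause has >=1 true literal.
Check each row (bits = x1,x2,x3,x4,x5,x6; clause T/F shown):
  row 0 [000000]: clauses=TFTTT -> 0
  row 1 [000001]: clauses=FTTTT -> 0
  row 2 [000010]: clauses=TFTTT -> 0
  row 3 [000011]: clauses=TTTTT -> 1
  row 4 [000100]: clauses=TFTTF -> 0
  (every remaining row is evaluated the same way; all 64 results are listed next)
Full result column, 8 rows per line (x1,x2,x3 fixed per line; x4,x5,x6 runs 000..111 left to right):
  rows 0-7 [x1,x2,x3=000]: 00010000  (ones: 1)
  rows 8-15 [x1,x2,x3=001]: 00001111  (ones: 4)
  rows 16-23 [x1,x2,x3=010]: 00000000  (ones: 0)
  rows 24-31 [x1,x2,x3=011]: 00000000  (ones: 0)
  rows 32-39 [x1,x2,x3=100]: 00010000  (ones: 1)
  rows 40-47 [x1,x2,x3=101]: 10111111  (ones: 7)
  rows 48-55 [x1,x2,x3=110]: 00000000  (ones: 0)
  rows 56-63 [x1,x2,x3=111]: 00000000  (ones: 0)
Satisfying assignments = 1+4+0+0+1+7+0+0 = 13

13


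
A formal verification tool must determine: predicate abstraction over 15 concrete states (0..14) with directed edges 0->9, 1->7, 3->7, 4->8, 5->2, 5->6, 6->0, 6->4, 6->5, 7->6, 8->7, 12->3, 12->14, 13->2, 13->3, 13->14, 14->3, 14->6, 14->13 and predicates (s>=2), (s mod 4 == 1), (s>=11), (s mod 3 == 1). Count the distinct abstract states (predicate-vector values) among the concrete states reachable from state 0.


BFS from 0:
Concrete reachable: {0, 9}
Abstract via predicates (s>=2), (s mod 4 == 1), (s>=11), (s mod 3 == 1):
  (0,0,0,0) <- {0}
  (1,1,0,0) <- {9}
Distinct abstract states = 2

2


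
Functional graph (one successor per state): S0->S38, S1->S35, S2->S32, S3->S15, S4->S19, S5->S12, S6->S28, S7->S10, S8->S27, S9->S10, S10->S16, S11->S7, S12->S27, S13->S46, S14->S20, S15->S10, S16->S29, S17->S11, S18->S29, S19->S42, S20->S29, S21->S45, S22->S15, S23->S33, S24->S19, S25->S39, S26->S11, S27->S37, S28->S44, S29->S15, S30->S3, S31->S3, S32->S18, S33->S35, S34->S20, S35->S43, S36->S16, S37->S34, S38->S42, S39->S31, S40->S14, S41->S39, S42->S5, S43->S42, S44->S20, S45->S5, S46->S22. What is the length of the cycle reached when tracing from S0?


Trace from S0 until a state repeats:
  S0 -> S38 -> S42 -> S5 -> S12 -> S27 -> S37 -> S34 -> S20 -> S29 -> S15 -> S10 -> S16 -> S29
S29 first seen at step 9, revisited at step 13.
Cycle length = 13 - 9 = 4

4


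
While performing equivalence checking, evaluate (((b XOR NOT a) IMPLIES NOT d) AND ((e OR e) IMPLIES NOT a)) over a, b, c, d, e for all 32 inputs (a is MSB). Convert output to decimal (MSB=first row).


Formula: (((b XOR NOT a) IMPLIES NOT d) AND ((e OR e) IMPLIES NOT a)) over a, b, c, d, e (32 rows)
Evaluate each row (bits = a,b,c,d,e, MSB first):
  row 0 [00000]: (((0 XOR NOT 0) IMPLIES NOT 0) AND ((0 OR 0) IMPLIES NOT 0)) -> 1
  row 1 [00001]: (((0 XOR NOT 0) IMPLIES NOT 0) AND ((1 OR 1) IMPLIES NOT 0)) -> 1
  row 2 [00010]: (((0 XOR NOT 0) IMPLIES NOT 1) AND ((0 OR 0) IMPLIES NOT 0)) -> 0
  row 3 [00011]: (((0 XOR NOT 0) IMPLIES NOT 1) AND ((1 OR 1) IMPLIES NOT 0)) -> 0
  row 4 [00100]: (((0 XOR NOT 0) IMPLIES NOT 0) AND ((0 OR 0) IMPLIES NOT 0)) -> 1
  row 5 [00101]: (((0 XOR NOT 0) IMPLIES NOT 0) AND ((1 OR 1) IMPLIES NOT 0)) -> 1
  row 6 [00110]: (((0 XOR NOT 0) IMPLIES NOT 1) AND ((0 OR 0) IMPLIES NOT 0)) -> 0
  row 7 [00111]: (((0 XOR NOT 0) IMPLIES NOT 1) AND ((1 OR 1) IMPLIES NOT 0)) -> 0
  row 8 [01000]: (((1 XOR NOT 0) IMPLIES NOT 0) AND ((0 OR 0) IMPLIES NOT 0)) -> 1
  row 9 [01001]: (((1 XOR NOT 0) IMPLIES NOT 0) AND ((1 OR 1) IMPLIES NOT 0)) -> 1
  row 10 [01010]: (((1 XOR NOT 0) IMPLIES NOT 1) AND ((0 OR 0) IMPLIES NOT 0)) -> 1
  row 11 [01011]: (((1 XOR NOT 0) IMPLIES NOT 1) AND ((1 OR 1) IMPLIES NOT 0)) -> 1
  row 12 [01100]: (((1 XOR NOT 0) IMPLIES NOT 0) AND ((0 OR 0) IMPLIES NOT 0)) -> 1
  row 13 [01101]: (((1 XOR NOT 0) IMPLIES NOT 0) AND ((1 OR 1) IMPLIES NOT 0)) -> 1
  row 14 [01110]: (((1 XOR NOT 0) IMPLIES NOT 1) AND ((0 OR 0) IMPLIES NOT 0)) -> 1
  row 15 [01111]: (((1 XOR NOT 0) IMPLIES NOT 1) AND ((1 OR 1) IMPLIES NOT 0)) -> 1
  row 16 [10000]: (((0 XOR NOT 1) IMPLIES NOT 0) AND ((0 OR 0) IMPLIES NOT 1)) -> 1
  row 17 [10001]: (((0 XOR NOT 1) IMPLIES NOT 0) AND ((1 OR 1) IMPLIES NOT 1)) -> 0
  row 18 [10010]: (((0 XOR NOT 1) IMPLIES NOT 1) AND ((0 OR 0) IMPLIES NOT 1)) -> 1
  row 19 [10011]: (((0 XOR NOT 1) IMPLIES NOT 1) AND ((1 OR 1) IMPLIES NOT 1)) -> 0
  row 20 [10100]: (((0 XOR NOT 1) IMPLIES NOT 0) AND ((0 OR 0) IMPLIES NOT 1)) -> 1
  row 21 [10101]: (((0 XOR NOT 1) IMPLIES NOT 0) AND ((1 OR 1) IMPLIES NOT 1)) -> 0
  row 22 [10110]: (((0 XOR NOT 1) IMPLIES NOT 1) AND ((0 OR 0) IMPLIES NOT 1)) -> 1
  row 23 [10111]: (((0 XOR NOT 1) IMPLIES NOT 1) AND ((1 OR 1) IMPLIES NOT 1)) -> 0
  row 24 [11000]: (((1 XOR NOT 1) IMPLIES NOT 0) AND ((0 OR 0) IMPLIES NOT 1)) -> 1
  row 25 [11001]: (((1 XOR NOT 1) IMPLIES NOT 0) AND ((1 OR 1) IMPLIES NOT 1)) -> 0
  row 26 [11010]: (((1 XOR NOT 1) IMPLIES NOT 1) AND ((0 OR 0) IMPLIES NOT 1)) -> 0
  row 27 [11011]: (((1 XOR NOT 1) IMPLIES NOT 1) AND ((1 OR 1) IMPLIES NOT 1)) -> 0
  row 28 [11100]: (((1 XOR NOT 1) IMPLIES NOT 0) AND ((0 OR 0) IMPLIES NOT 1)) -> 1
  row 29 [11101]: (((1 XOR NOT 1) IMPLIES NOT 0) AND ((1 OR 1) IMPLIES NOT 1)) -> 0
  row 30 [11110]: (((1 XOR NOT 1) IMPLIES NOT 1) AND ((0 OR 0) IMPLIES NOT 1)) -> 0
  row 31 [11111]: (((1 XOR NOT 1) IMPLIES NOT 1) AND ((1 OR 1) IMPLIES NOT 1)) -> 0
Full result column, 4 rows per line (a,b,c fixed per line; d,e runs 00..11 left to right):
  rows 0-3 [a,b,c=000]: 1100  = hex C
  rows 4-7 [a,b,c=001]: 1100  = hex C
  rows 8-11 [a,b,c=010]: 1111  = hex F
  rows 12-15 [a,b,c=011]: 1111  = hex F
  rows 16-19 [a,b,c=100]: 1010  = hex A
  rows 20-23 [a,b,c=101]: 1010  = hex A
  rows 24-27 [a,b,c=110]: 1000  = hex 8
  rows 28-31 [a,b,c=111]: 1000  = hex 8
Output column (row 0 .. row 31) = 11001100111111111010101010001000
Output column grouped in 4s = 1100 1100 1111 1111 1010 1010 1000 1000 = 0xCCFFAA88
Convert to decimal digit by digit (value = value*16 + digit):
  C -> 12
  12*16 + 12 (C) = 204
  204*16 + 15 (F) = 3279
  3279*16 + 15 (F) = 52479
  52479*16 + 10 (A) = 839674
  839674*16 + 10 (A) = 13434794
  13434794*16 + 8 = 214956712
  214956712*16 + 8 = 3439307400
Decimal = 3439307400

3439307400


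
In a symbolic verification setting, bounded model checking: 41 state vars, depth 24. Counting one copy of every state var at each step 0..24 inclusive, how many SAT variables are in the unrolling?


BMC unrolls to depth k, creating one copy of each state var for steps 0..k.
Step count = 24 + 1 = 25 (steps 0 through 24)
Vars per step = 41
Total = 41 * 25 = 1025

1025


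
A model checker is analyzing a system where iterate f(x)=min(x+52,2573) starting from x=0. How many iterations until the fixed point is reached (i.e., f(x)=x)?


Step 1: x=0, cap=2573, increment=52
Step 2: x grows by 52 each step until capped at 2573; fixed point is x=2573
Step 3: iterations = ceil(2573/52) = 50

50


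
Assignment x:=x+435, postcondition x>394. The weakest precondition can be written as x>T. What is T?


Formula: wp(x:=E, P) = P[E/x] (substitute E for x in postcondition)
Step 1: Postcondition: x>394
Step 2: Substitute x+435 for x: x+435>394
Step 3: Solve for x: x > 394-435 = -41

-41


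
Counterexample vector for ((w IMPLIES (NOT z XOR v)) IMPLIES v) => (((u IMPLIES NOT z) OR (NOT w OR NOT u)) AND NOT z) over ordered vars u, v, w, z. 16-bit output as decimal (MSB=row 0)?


F1 = ((w IMPLIES (NOT z XOR v)) IMPLIES v)
F2 = (((u IMPLIES NOT z) OR (NOT w OR NOT u)) AND NOT z)
Counterexample to F1=>F2 is where F1=1 and F2=0.
Evaluate each row (bits = u,v,w,z, MSB first):
  row 0 [0000]: F1=0 F2=1 -> F1&~F2 -> 0
  row 1 [0001]: F1=0 F2=0 -> F1&~F2 -> 0
  row 2 [0010]: F1=0 F2=1 -> F1&~F2 -> 0
  row 3 [0011]: F1=1 F2=0 -> F1&~F2 -> 1
  row 4 [0100]: F1=1 F2=1 -> F1&~F2 -> 0
  row 5 [0101]: F1=1 F2=0 -> F1&~F2 -> 1
  row 6 [0110]: F1=1 F2=1 -> F1&~F2 -> 0
  row 7 [0111]: F1=1 F2=0 -> F1&~F2 -> 1
  row 8 [1000]: F1=0 F2=1 -> F1&~F2 -> 0
  row 9 [1001]: F1=0 F2=0 -> F1&~F2 -> 0
  row 10 [1010]: F1=0 F2=1 -> F1&~F2 -> 0
  row 11 [1011]: F1=1 F2=0 -> F1&~F2 -> 1
  row 12 [1100]: F1=1 F2=1 -> F1&~F2 -> 0
  row 13 [1101]: F1=1 F2=0 -> F1&~F2 -> 1
  row 14 [1110]: F1=1 F2=1 -> F1&~F2 -> 0
  row 15 [1111]: F1=1 F2=0 -> F1&~F2 -> 1
Full result column, 4 rows per line (u,v fixed per line; w,z runs 00..11 left to right):
  rows 0-3 [u,v=00]: 0001  = hex 1
  rows 4-7 [u,v=01]: 0101  = hex 5
  rows 8-11 [u,v=10]: 0001  = hex 1
  rows 12-15 [u,v=11]: 0101  = hex 5
Counterexample vector (row 0 .. row 15) = 0001010100010101
Output column grouped in 4s = 0001 0101 0001 0101 = 0x1515
Convert to decimal digit by digit (value = value*16 + digit):
  1 -> 1
  1*16 + 5 = 21
  21*16 + 1 = 337
  337*16 + 5 = 5397
Decimal = 5397

5397


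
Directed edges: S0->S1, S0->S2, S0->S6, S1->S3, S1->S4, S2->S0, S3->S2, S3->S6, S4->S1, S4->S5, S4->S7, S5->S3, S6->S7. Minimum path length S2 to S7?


BFS layer-by-layer from S2:
  dist 0: {S2}
  dist 1: {S0}
  dist 2: {S1, S6}
  dist 3: {S3, S4, S7}
  -> S7 reached at distance 3
Shortest path length = 3

3


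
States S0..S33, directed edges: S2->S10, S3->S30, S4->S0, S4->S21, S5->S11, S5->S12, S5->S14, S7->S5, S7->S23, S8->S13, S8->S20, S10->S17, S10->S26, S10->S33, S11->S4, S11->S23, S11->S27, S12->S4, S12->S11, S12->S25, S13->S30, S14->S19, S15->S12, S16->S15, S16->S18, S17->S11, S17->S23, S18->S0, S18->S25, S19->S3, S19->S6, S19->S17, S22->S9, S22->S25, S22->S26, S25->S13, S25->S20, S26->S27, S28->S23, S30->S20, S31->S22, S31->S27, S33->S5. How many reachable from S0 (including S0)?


BFS from S0:
  layer 0: {S0}
Reachable set: {S0}
Count = 1

1


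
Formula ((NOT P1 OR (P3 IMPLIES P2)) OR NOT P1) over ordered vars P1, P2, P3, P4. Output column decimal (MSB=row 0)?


Formula: ((NOT P1 OR (P3 IMPLIES P2)) OR NOT P1) over P1, P2, P3, P4 (16 rows)
Evaluate each row (bits = P1,P2,P3,P4, MSB first):
  row 0 [0000]: ((NOT 0 OR (0 IMPLIES 0)) OR NOT 0) -> 1
  row 1 [0001]: ((NOT 0 OR (0 IMPLIES 0)) OR NOT 0) -> 1
  row 2 [0010]: ((NOT 0 OR (1 IMPLIES 0)) OR NOT 0) -> 1
  row 3 [0011]: ((NOT 0 OR (1 IMPLIES 0)) OR NOT 0) -> 1
  row 4 [0100]: ((NOT 0 OR (0 IMPLIES 1)) OR NOT 0) -> 1
  row 5 [0101]: ((NOT 0 OR (0 IMPLIES 1)) OR NOT 0) -> 1
  row 6 [0110]: ((NOT 0 OR (1 IMPLIES 1)) OR NOT 0) -> 1
  row 7 [0111]: ((NOT 0 OR (1 IMPLIES 1)) OR NOT 0) -> 1
  row 8 [1000]: ((NOT 1 OR (0 IMPLIES 0)) OR NOT 1) -> 1
  row 9 [1001]: ((NOT 1 OR (0 IMPLIES 0)) OR NOT 1) -> 1
  row 10 [1010]: ((NOT 1 OR (1 IMPLIES 0)) OR NOT 1) -> 0
  row 11 [1011]: ((NOT 1 OR (1 IMPLIES 0)) OR NOT 1) -> 0
  row 12 [1100]: ((NOT 1 OR (0 IMPLIES 1)) OR NOT 1) -> 1
  row 13 [1101]: ((NOT 1 OR (0 IMPLIES 1)) OR NOT 1) -> 1
  row 14 [1110]: ((NOT 1 OR (1 IMPLIES 1)) OR NOT 1) -> 1
  row 15 [1111]: ((NOT 1 OR (1 IMPLIES 1)) OR NOT 1) -> 1
Full result column, 4 rows per line (P1,P2 fixed per line; P3,P4 runs 00..11 left to right):
  rows 0-3 [P1,P2=00]: 1111  = hex F
  rows 4-7 [P1,P2=01]: 1111  = hex F
  rows 8-11 [P1,P2=10]: 1100  = hex C
  rows 12-15 [P1,P2=11]: 1111  = hex F
Output column (row 0 .. row 15) = 1111111111001111
Output column grouped in 4s = 1111 1111 1100 1111 = 0xFFCF
Convert to decimal digit by digit (value = value*16 + digit):
  F -> 15
  15*16 + 15 (F) = 255
  255*16 + 12 (C) = 4092
  4092*16 + 15 (F) = 65487
Decimal = 65487

65487


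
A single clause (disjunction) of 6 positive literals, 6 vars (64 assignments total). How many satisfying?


Step 1: Total=2^6=64
Step 2: Unsat when all 6 false: 2^0=1
Step 3: Sat=64-1=63

63


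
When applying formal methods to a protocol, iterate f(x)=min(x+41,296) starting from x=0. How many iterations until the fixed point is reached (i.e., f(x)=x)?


Step 1: x=0, cap=296, increment=41
Step 2: x grows by 41 each step until capped at 296; fixed point is x=296
Step 3: iterations = ceil(296/41) = 8

8


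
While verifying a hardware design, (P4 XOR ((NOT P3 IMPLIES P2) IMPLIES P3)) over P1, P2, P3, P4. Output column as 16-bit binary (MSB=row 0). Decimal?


Formula: (P4 XOR ((NOT P3 IMPLIES P2) IMPLIES P3)) over P1, P2, P3, P4 (16 rows)
Evaluate each row (bits = P1,P2,P3,P4, MSB first):
  row 0 [0000]: (0 XOR ((NOT 0 IMPLIES 0) IMPLIES 0)) -> 1
  row 1 [0001]: (1 XOR ((NOT 0 IMPLIES 0) IMPLIES 0)) -> 0
  row 2 [0010]: (0 XOR ((NOT 1 IMPLIES 0) IMPLIES 1)) -> 1
  row 3 [0011]: (1 XOR ((NOT 1 IMPLIES 0) IMPLIES 1)) -> 0
  row 4 [0100]: (0 XOR ((NOT 0 IMPLIES 1) IMPLIES 0)) -> 0
  row 5 [0101]: (1 XOR ((NOT 0 IMPLIES 1) IMPLIES 0)) -> 1
  row 6 [0110]: (0 XOR ((NOT 1 IMPLIES 1) IMPLIES 1)) -> 1
  row 7 [0111]: (1 XOR ((NOT 1 IMPLIES 1) IMPLIES 1)) -> 0
  row 8 [1000]: (0 XOR ((NOT 0 IMPLIES 0) IMPLIES 0)) -> 1
  row 9 [1001]: (1 XOR ((NOT 0 IMPLIES 0) IMPLIES 0)) -> 0
  row 10 [1010]: (0 XOR ((NOT 1 IMPLIES 0) IMPLIES 1)) -> 1
  row 11 [1011]: (1 XOR ((NOT 1 IMPLIES 0) IMPLIES 1)) -> 0
  row 12 [1100]: (0 XOR ((NOT 0 IMPLIES 1) IMPLIES 0)) -> 0
  row 13 [1101]: (1 XOR ((NOT 0 IMPLIES 1) IMPLIES 0)) -> 1
  row 14 [1110]: (0 XOR ((NOT 1 IMPLIES 1) IMPLIES 1)) -> 1
  row 15 [1111]: (1 XOR ((NOT 1 IMPLIES 1) IMPLIES 1)) -> 0
Full result column, 4 rows per line (P1,P2 fixed per line; P3,P4 runs 00..11 left to right):
  rows 0-3 [P1,P2=00]: 1010  = hex A
  rows 4-7 [P1,P2=01]: 0110  = hex 6
  rows 8-11 [P1,P2=10]: 1010  = hex A
  rows 12-15 [P1,P2=11]: 0110  = hex 6
Output column (row 0 .. row 15) = 1010011010100110
Output column grouped in 4s = 1010 0110 1010 0110 = 0xA6A6
Convert to decimal digit by digit (value = value*16 + digit):
  A -> 10
  10*16 + 6 = 166
  166*16 + 10 (A) = 2666
  2666*16 + 6 = 42662
Decimal = 42662

42662


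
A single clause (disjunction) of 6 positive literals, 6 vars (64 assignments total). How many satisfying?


Step 1: Total=2^6=64
Step 2: Unsat when all 6 false: 2^0=1
Step 3: Sat=64-1=63

63


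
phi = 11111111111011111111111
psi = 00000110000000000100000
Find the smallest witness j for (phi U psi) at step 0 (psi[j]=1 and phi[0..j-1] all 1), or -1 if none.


(phi U psi) at 0: need smallest j with psi[j]=1 and phi[i]=1 for all i in [0,j).
Scan from step 0:
  step 0: phi=1, psi=0 -> continue
  step 1: phi=1, psi=0 -> continue
  step 2: phi=1, psi=0 -> continue
  step 3: phi=1, psi=0 -> continue
  step 5: psi=1 and phi held for [0,5) -> witness found
Witness step = 5

5


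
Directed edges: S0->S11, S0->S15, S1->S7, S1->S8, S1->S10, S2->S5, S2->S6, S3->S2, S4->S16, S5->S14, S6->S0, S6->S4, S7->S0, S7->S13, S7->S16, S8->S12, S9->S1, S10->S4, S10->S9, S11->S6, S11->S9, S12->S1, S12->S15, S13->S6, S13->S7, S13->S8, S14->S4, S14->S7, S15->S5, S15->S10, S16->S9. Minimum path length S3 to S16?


BFS layer-by-layer from S3:
  dist 0: {S3}
  dist 1: {S2}
  dist 2: {S5, S6}
  dist 3: {S0, S4, S14}
  dist 4: {S7, S11, S15, S16}
  -> S16 reached at distance 4
Shortest path length = 4

4


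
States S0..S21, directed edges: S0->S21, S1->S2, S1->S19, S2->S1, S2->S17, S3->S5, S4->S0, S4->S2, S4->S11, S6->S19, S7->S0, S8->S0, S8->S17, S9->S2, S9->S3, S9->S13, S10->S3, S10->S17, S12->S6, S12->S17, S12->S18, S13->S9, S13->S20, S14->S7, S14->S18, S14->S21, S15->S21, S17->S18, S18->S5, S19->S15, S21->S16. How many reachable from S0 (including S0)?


BFS from S0:
  layer 0: {S0}
  layer 1: {S21}
  layer 2: {S16}
Reachable set: {S0, S16, S21}
Count = 3

3


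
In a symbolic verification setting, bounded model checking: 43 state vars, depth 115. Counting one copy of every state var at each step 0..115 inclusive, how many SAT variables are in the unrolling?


BMC unrolls to depth k, creating one copy of each state var for steps 0..k.
Step count = 115 + 1 = 116 (steps 0 through 115)
Vars per step = 43
Total = 43 * 116 = 4988

4988


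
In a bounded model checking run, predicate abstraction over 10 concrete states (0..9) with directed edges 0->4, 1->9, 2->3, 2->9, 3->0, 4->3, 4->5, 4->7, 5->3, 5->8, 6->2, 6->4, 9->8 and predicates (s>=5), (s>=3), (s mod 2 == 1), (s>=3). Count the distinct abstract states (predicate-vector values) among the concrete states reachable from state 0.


BFS from 0:
Concrete reachable: {0, 3, 4, 5, 7, 8}
Abstract via predicates (s>=5), (s>=3), (s mod 2 == 1), (s>=3):
  (0,0,0,0) <- {0}
  (0,1,0,1) <- {4}
  (0,1,1,1) <- {3}
  (1,1,0,1) <- {8}
  (1,1,1,1) <- {5, 7}
Distinct abstract states = 5

5


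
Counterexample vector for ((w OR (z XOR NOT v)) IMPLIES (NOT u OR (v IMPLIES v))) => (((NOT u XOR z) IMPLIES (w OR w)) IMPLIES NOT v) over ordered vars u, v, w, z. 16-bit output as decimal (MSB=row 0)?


F1 = ((w OR (z XOR NOT v)) IMPLIES (NOT u OR (v IMPLIES v)))
F2 = (((NOT u XOR z) IMPLIES (w OR w)) IMPLIES NOT v)
Counterexample to F1=>F2 is where F1=1 and F2=0.
Evaluate each row (bits = u,v,w,z, MSB first):
  row 0 [0000]: F1=1 F2=1 -> F1&~F2 -> 0
  row 1 [0001]: F1=1 F2=1 -> F1&~F2 -> 0
  row 2 [0010]: F1=1 F2=1 -> F1&~F2 -> 0
  row 3 [0011]: F1=1 F2=1 -> F1&~F2 -> 0
  row 4 [0100]: F1=1 F2=1 -> F1&~F2 -> 0
  row 5 [0101]: F1=1 F2=0 -> F1&~F2 -> 1
  row 6 [0110]: F1=1 F2=0 -> F1&~F2 -> 1
  row 7 [0111]: F1=1 F2=0 -> F1&~F2 -> 1
  row 8 [1000]: F1=1 F2=1 -> F1&~F2 -> 0
  row 9 [1001]: F1=1 F2=1 -> F1&~F2 -> 0
  row 10 [1010]: F1=1 F2=1 -> F1&~F2 -> 0
  row 11 [1011]: F1=1 F2=1 -> F1&~F2 -> 0
  row 12 [1100]: F1=1 F2=0 -> F1&~F2 -> 1
  row 13 [1101]: F1=1 F2=1 -> F1&~F2 -> 0
  row 14 [1110]: F1=1 F2=0 -> F1&~F2 -> 1
  row 15 [1111]: F1=1 F2=0 -> F1&~F2 -> 1
Full result column, 4 rows per line (u,v fixed per line; w,z runs 00..11 left to right):
  rows 0-3 [u,v=00]: 0000  = hex 0
  rows 4-7 [u,v=01]: 0111  = hex 7
  rows 8-11 [u,v=10]: 0000  = hex 0
  rows 12-15 [u,v=11]: 1011  = hex B
Counterexample vector (row 0 .. row 15) = 0000011100001011
Output column grouped in 4s = 0000 0111 0000 1011 = 0x070B
Convert to decimal digit by digit (value = value*16 + digit):
  0 -> 0
  0*16 + 7 = 7
  7*16 + 0 = 112
  112*16 + 11 (B) = 1803
Decimal = 1803

1803


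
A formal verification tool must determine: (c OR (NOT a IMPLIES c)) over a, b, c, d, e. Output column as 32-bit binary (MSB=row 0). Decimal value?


Formula: (c OR (NOT a IMPLIES c)) over a, b, c, d, e (32 rows)
Evaluate each row (bits = a,b,c,d,e, MSB first):
  row 0 [00000]: (0 OR (NOT 0 IMPLIES 0)) -> 0
  row 1 [00001]: (0 OR (NOT 0 IMPLIES 0)) -> 0
  row 2 [00010]: (0 OR (NOT 0 IMPLIES 0)) -> 0
  row 3 [00011]: (0 OR (NOT 0 IMPLIES 0)) -> 0
  row 4 [00100]: (1 OR (NOT 0 IMPLIES 1)) -> 1
  row 5 [00101]: (1 OR (NOT 0 IMPLIES 1)) -> 1
  row 6 [00110]: (1 OR (NOT 0 IMPLIES 1)) -> 1
  row 7 [00111]: (1 OR (NOT 0 IMPLIES 1)) -> 1
  row 8 [01000]: (0 OR (NOT 0 IMPLIES 0)) -> 0
  row 9 [01001]: (0 OR (NOT 0 IMPLIES 0)) -> 0
  row 10 [01010]: (0 OR (NOT 0 IMPLIES 0)) -> 0
  row 11 [01011]: (0 OR (NOT 0 IMPLIES 0)) -> 0
  row 12 [01100]: (1 OR (NOT 0 IMPLIES 1)) -> 1
  row 13 [01101]: (1 OR (NOT 0 IMPLIES 1)) -> 1
  row 14 [01110]: (1 OR (NOT 0 IMPLIES 1)) -> 1
  row 15 [01111]: (1 OR (NOT 0 IMPLIES 1)) -> 1
  row 16 [10000]: (0 OR (NOT 1 IMPLIES 0)) -> 1
  row 17 [10001]: (0 OR (NOT 1 IMPLIES 0)) -> 1
  row 18 [10010]: (0 OR (NOT 1 IMPLIES 0)) -> 1
  row 19 [10011]: (0 OR (NOT 1 IMPLIES 0)) -> 1
  row 20 [10100]: (1 OR (NOT 1 IMPLIES 1)) -> 1
  row 21 [10101]: (1 OR (NOT 1 IMPLIES 1)) -> 1
  row 22 [10110]: (1 OR (NOT 1 IMPLIES 1)) -> 1
  row 23 [10111]: (1 OR (NOT 1 IMPLIES 1)) -> 1
  row 24 [11000]: (0 OR (NOT 1 IMPLIES 0)) -> 1
  row 25 [11001]: (0 OR (NOT 1 IMPLIES 0)) -> 1
  row 26 [11010]: (0 OR (NOT 1 IMPLIES 0)) -> 1
  row 27 [11011]: (0 OR (NOT 1 IMPLIES 0)) -> 1
  row 28 [11100]: (1 OR (NOT 1 IMPLIES 1)) -> 1
  row 29 [11101]: (1 OR (NOT 1 IMPLIES 1)) -> 1
  row 30 [11110]: (1 OR (NOT 1 IMPLIES 1)) -> 1
  row 31 [11111]: (1 OR (NOT 1 IMPLIES 1)) -> 1
Full result column, 4 rows per line (a,b,c fixed per line; d,e runs 00..11 left to right):
  rows 0-3 [a,b,c=000]: 0000  = hex 0
  rows 4-7 [a,b,c=001]: 1111  = hex F
  rows 8-11 [a,b,c=010]: 0000  = hex 0
  rows 12-15 [a,b,c=011]: 1111  = hex F
  rows 16-19 [a,b,c=100]: 1111  = hex F
  rows 20-23 [a,b,c=101]: 1111  = hex F
  rows 24-27 [a,b,c=110]: 1111  = hex F
  rows 28-31 [a,b,c=111]: 1111  = hex F
Output column (row 0 .. row 31) = 00001111000011111111111111111111
Output column grouped in 4s = 0000 1111 0000 1111 1111 1111 1111 1111 = 0x0F0FFFFF
Convert to decimal digit by digit (value = value*16 + digit):
  0 -> 0
  0*16 + 15 (F) = 15
  15*16 + 0 = 240
  240*16 + 15 (F) = 3855
  3855*16 + 15 (F) = 61695
  61695*16 + 15 (F) = 987135
  987135*16 + 15 (F) = 15794175
  15794175*16 + 15 (F) = 252706815
Decimal = 252706815

252706815


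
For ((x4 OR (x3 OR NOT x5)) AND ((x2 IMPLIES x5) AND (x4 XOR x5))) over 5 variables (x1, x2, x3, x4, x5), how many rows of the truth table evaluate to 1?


Formula: ((x4 OR (x3 OR NOT x5)) AND ((x2 IMPLIES x5) AND (x4 XOR x5))) over 5 vars (32 rows)
Evaluate each row (x1, x2, x3, x4, x5 as bits, MSB first):
  row 0 [00000]: ((0 OR (0 OR NOT 0)) AND ((0 IMPLIES 0) AND (0 XOR 0))) -> 0
  row 1 [00001]: ((0 OR (0 OR NOT 1)) AND ((0 IMPLIES 1) AND (0 XOR 1))) -> 0
  row 2 [00010]: ((1 OR (0 OR NOT 0)) AND ((0 IMPLIES 0) AND (1 XOR 0))) -> 1
  row 3 [00011]: ((1 OR (0 OR NOT 1)) AND ((0 IMPLIES 1) AND (1 XOR 1))) -> 0
  row 4 [00100]: ((0 OR (1 OR NOT 0)) AND ((0 IMPLIES 0) AND (0 XOR 0))) -> 0
  row 5 [00101]: ((0 OR (1 OR NOT 1)) AND ((0 IMPLIES 1) AND (0 XOR 1))) -> 1
  row 6 [00110]: ((1 OR (1 OR NOT 0)) AND ((0 IMPLIES 0) AND (1 XOR 0))) -> 1
  row 7 [00111]: ((1 OR (1 OR NOT 1)) AND ((0 IMPLIES 1) AND (1 XOR 1))) -> 0
  row 8 [01000]: ((0 OR (0 OR NOT 0)) AND ((1 IMPLIES 0) AND (0 XOR 0))) -> 0
  row 9 [01001]: ((0 OR (0 OR NOT 1)) AND ((1 IMPLIES 1) AND (0 XOR 1))) -> 0
  row 10 [01010]: ((1 OR (0 OR NOT 0)) AND ((1 IMPLIES 0) AND (1 XOR 0))) -> 0
  row 11 [01011]: ((1 OR (0 OR NOT 1)) AND ((1 IMPLIES 1) AND (1 XOR 1))) -> 0
  row 12 [01100]: ((0 OR (1 OR NOT 0)) AND ((1 IMPLIES 0) AND (0 XOR 0))) -> 0
  row 13 [01101]: ((0 OR (1 OR NOT 1)) AND ((1 IMPLIES 1) AND (0 XOR 1))) -> 1
  row 14 [01110]: ((1 OR (1 OR NOT 0)) AND ((1 IMPLIES 0) AND (1 XOR 0))) -> 0
  row 15 [01111]: ((1 OR (1 OR NOT 1)) AND ((1 IMPLIES 1) AND (1 XOR 1))) -> 0
  row 16 [10000]: ((0 OR (0 OR NOT 0)) AND ((0 IMPLIES 0) AND (0 XOR 0))) -> 0
  row 17 [10001]: ((0 OR (0 OR NOT 1)) AND ((0 IMPLIES 1) AND (0 XOR 1))) -> 0
  row 18 [10010]: ((1 OR (0 OR NOT 0)) AND ((0 IMPLIES 0) AND (1 XOR 0))) -> 1
  row 19 [10011]: ((1 OR (0 OR NOT 1)) AND ((0 IMPLIES 1) AND (1 XOR 1))) -> 0
  row 20 [10100]: ((0 OR (1 OR NOT 0)) AND ((0 IMPLIES 0) AND (0 XOR 0))) -> 0
  row 21 [10101]: ((0 OR (1 OR NOT 1)) AND ((0 IMPLIES 1) AND (0 XOR 1))) -> 1
  row 22 [10110]: ((1 OR (1 OR NOT 0)) AND ((0 IMPLIES 0) AND (1 XOR 0))) -> 1
  row 23 [10111]: ((1 OR (1 OR NOT 1)) AND ((0 IMPLIES 1) AND (1 XOR 1))) -> 0
  row 24 [11000]: ((0 OR (0 OR NOT 0)) AND ((1 IMPLIES 0) AND (0 XOR 0))) -> 0
  row 25 [11001]: ((0 OR (0 OR NOT 1)) AND ((1 IMPLIES 1) AND (0 XOR 1))) -> 0
  row 26 [11010]: ((1 OR (0 OR NOT 0)) AND ((1 IMPLIES 0) AND (1 XOR 0))) -> 0
  row 27 [11011]: ((1 OR (0 OR NOT 1)) AND ((1 IMPLIES 1) AND (1 XOR 1))) -> 0
  row 28 [11100]: ((0 OR (1 OR NOT 0)) AND ((1 IMPLIES 0) AND (0 XOR 0))) -> 0
  row 29 [11101]: ((0 OR (1 OR NOT 1)) AND ((1 IMPLIES 1) AND (0 XOR 1))) -> 1
  row 30 [11110]: ((1 OR (1 OR NOT 0)) AND ((1 IMPLIES 0) AND (1 XOR 0))) -> 0
  row 31 [11111]: ((1 OR (1 OR NOT 1)) AND ((1 IMPLIES 1) AND (1 XOR 1))) -> 0
Full result column, 8 rows per line (x1,x2 fixed per line; x3,x4,x5 runs 000..111 left to right):
  rows 0-7 [x1,x2=00]: 00100110  (ones: 3)
  rows 8-15 [x1,x2=01]: 00000100  (ones: 1)
  rows 16-23 [x1,x2=10]: 00100110  (ones: 3)
  rows 24-31 [x1,x2=11]: 00000100  (ones: 1)
Count of 1-rows = 3+1+3+1 = 8

8


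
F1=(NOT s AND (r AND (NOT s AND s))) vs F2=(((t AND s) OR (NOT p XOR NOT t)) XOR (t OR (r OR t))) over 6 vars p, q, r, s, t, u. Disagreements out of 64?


F1 = (NOT s AND (r AND (NOT s AND s)))
F2 = (((t AND s) OR (NOT p XOR NOT t)) XOR (t OR (r OR t)))
Evaluate both on each of 64 rows (bits = p,q,r,s,t,u):
  row 0 [000000]: F1=0 F2=0 -> 0
  row 1 [000001]: F1=0 F2=0 -> 0
  row 2 [000010]: F1=0 F2=0 -> 0
  row 3 [000011]: F1=0 F2=0 -> 0
  row 4 [000100]: F1=0 F2=0 -> 0
  (every remaining row is evaluated the same way; all 64 results are listed next)
Full result column, 8 rows per line (p,q,r fixed per line; s,t,u runs 000..111 left to right):
  rows 0-7 [p,q,r=000]: 00000000  (ones: 0)
  rows 8-15 [p,q,r=001]: 11001100  (ones: 4)
  rows 16-23 [p,q,r=010]: 00000000  (ones: 0)
  rows 24-31 [p,q,r=011]: 11001100  (ones: 4)
  rows 32-39 [p,q,r=100]: 11111100  (ones: 6)
  rows 40-47 [p,q,r=101]: 00110000  (ones: 2)
  rows 48-55 [p,q,r=110]: 11111100  (ones: 6)
  rows 56-63 [p,q,r=111]: 00110000  (ones: 2)
Disagreements = 0+4+0+4+6+2+6+2 = 24

24


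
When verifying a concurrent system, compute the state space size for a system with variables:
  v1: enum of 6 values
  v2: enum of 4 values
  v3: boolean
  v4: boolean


State space = product of domain sizes of all variables.
Domain sizes:
  v1 (enum of 6 values): 6
  v2 (enum of 4 values): 4
  v3 (boolean): 2
  v4 (boolean): 2
Product = 6 * 4 * 2 * 2 = 96

96


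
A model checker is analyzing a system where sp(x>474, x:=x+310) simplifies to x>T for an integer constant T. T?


Formula: sp(P, x:=E) = exists old_x. (x = E[old_x/x]) AND P[old_x/x] (old_x is the value of x before the assignment; eliminate old_x by solving x = E[old_x/x] for old_x)
Step 1: Precondition P: x>474, i.e. old_x > 474
Step 2: Assignment gives x = old_x + 310, so old_x = x - 310
Step 3: Substitute into P: x - 310 > 474
Step 4: Simplify: x > 474+310 = 784

784


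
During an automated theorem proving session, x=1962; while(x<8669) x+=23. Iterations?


Step 1: x goes from 1962 toward 8669 by 23; the body runs while x<8669, so iterations = ceil((bound-start)/step)
Step 2: Distance=6707
Step 3: ceil(6707/23)=292

292


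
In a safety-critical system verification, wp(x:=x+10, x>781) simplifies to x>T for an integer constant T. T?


Formula: wp(x:=E, P) = P[E/x] (substitute E for x in postcondition)
Step 1: Postcondition: x>781
Step 2: Substitute x+10 for x: x+10>781
Step 3: Solve for x: x > 781-10 = 771

771


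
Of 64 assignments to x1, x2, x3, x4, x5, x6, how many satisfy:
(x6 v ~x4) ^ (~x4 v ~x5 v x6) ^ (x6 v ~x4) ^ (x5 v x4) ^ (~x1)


CNF with 5 clauses over 6 vars (64 assignments).
An assignment satisfies CNF iff every clause has >=1 true literal.
Check each row (bits = x1,x2,x3,x4,x5,x6; clause T/F shown):
  row 0 [000000]: clauses=TTTFT -> 0
  row 1 [000001]: clauses=TTTFT -> 0
  row 2 [000010]: clauses=TTTTT -> 1
  row 3 [000011]: clauses=TTTTT -> 1
  row 4 [000100]: clauses=FTFTT -> 0
  (every remaining row is evaluated the same way; all 64 results are listed next)
Full result column, 8 rows per line (x1,x2,x3 fixed per line; x4,x5,x6 runs 000..111 left to right):
  rows 0-7 [x1,x2,x3=000]: 00110101  (ones: 4)
  rows 8-15 [x1,x2,x3=001]: 00110101  (ones: 4)
  rows 16-23 [x1,x2,x3=010]: 00110101  (ones: 4)
  rows 24-31 [x1,x2,x3=011]: 00110101  (ones: 4)
  rows 32-39 [x1,x2,x3=100]: 00000000  (ones: 0)
  rows 40-47 [x1,x2,x3=101]: 00000000  (ones: 0)
  rows 48-55 [x1,x2,x3=110]: 00000000  (ones: 0)
  rows 56-63 [x1,x2,x3=111]: 00000000  (ones: 0)
Satisfying assignments = 4+4+4+4+0+0+0+0 = 16

16


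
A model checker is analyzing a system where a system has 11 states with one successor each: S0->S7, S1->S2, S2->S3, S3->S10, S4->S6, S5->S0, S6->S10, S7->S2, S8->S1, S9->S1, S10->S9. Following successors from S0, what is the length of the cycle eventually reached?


Trace from S0 until a state repeats:
  S0 -> S7 -> S2 -> S3 -> S10 -> S9 -> S1 -> S2
S2 first seen at step 2, revisited at step 7.
Cycle length = 7 - 2 = 5

5


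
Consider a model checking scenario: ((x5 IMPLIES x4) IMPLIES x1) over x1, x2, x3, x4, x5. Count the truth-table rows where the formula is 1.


Formula: ((x5 IMPLIES x4) IMPLIES x1) over 5 vars (32 rows)
Evaluate each row (x1, x2, x3, x4, x5 as bits, MSB first):
  row 0 [00000]: ((0 IMPLIES 0) IMPLIES 0) -> 0
  row 1 [00001]: ((1 IMPLIES 0) IMPLIES 0) -> 1
  row 2 [00010]: ((0 IMPLIES 1) IMPLIES 0) -> 0
  row 3 [00011]: ((1 IMPLIES 1) IMPLIES 0) -> 0
  row 4 [00100]: ((0 IMPLIES 0) IMPLIES 0) -> 0
  row 5 [00101]: ((1 IMPLIES 0) IMPLIES 0) -> 1
  row 6 [00110]: ((0 IMPLIES 1) IMPLIES 0) -> 0
  row 7 [00111]: ((1 IMPLIES 1) IMPLIES 0) -> 0
  row 8 [01000]: ((0 IMPLIES 0) IMPLIES 0) -> 0
  row 9 [01001]: ((1 IMPLIES 0) IMPLIES 0) -> 1
  row 10 [01010]: ((0 IMPLIES 1) IMPLIES 0) -> 0
  row 11 [01011]: ((1 IMPLIES 1) IMPLIES 0) -> 0
  row 12 [01100]: ((0 IMPLIES 0) IMPLIES 0) -> 0
  row 13 [01101]: ((1 IMPLIES 0) IMPLIES 0) -> 1
  row 14 [01110]: ((0 IMPLIES 1) IMPLIES 0) -> 0
  row 15 [01111]: ((1 IMPLIES 1) IMPLIES 0) -> 0
  row 16 [10000]: ((0 IMPLIES 0) IMPLIES 1) -> 1
  row 17 [10001]: ((1 IMPLIES 0) IMPLIES 1) -> 1
  row 18 [10010]: ((0 IMPLIES 1) IMPLIES 1) -> 1
  row 19 [10011]: ((1 IMPLIES 1) IMPLIES 1) -> 1
  row 20 [10100]: ((0 IMPLIES 0) IMPLIES 1) -> 1
  row 21 [10101]: ((1 IMPLIES 0) IMPLIES 1) -> 1
  row 22 [10110]: ((0 IMPLIES 1) IMPLIES 1) -> 1
  row 23 [10111]: ((1 IMPLIES 1) IMPLIES 1) -> 1
  row 24 [11000]: ((0 IMPLIES 0) IMPLIES 1) -> 1
  row 25 [11001]: ((1 IMPLIES 0) IMPLIES 1) -> 1
  row 26 [11010]: ((0 IMPLIES 1) IMPLIES 1) -> 1
  row 27 [11011]: ((1 IMPLIES 1) IMPLIES 1) -> 1
  row 28 [11100]: ((0 IMPLIES 0) IMPLIES 1) -> 1
  row 29 [11101]: ((1 IMPLIES 0) IMPLIES 1) -> 1
  row 30 [11110]: ((0 IMPLIES 1) IMPLIES 1) -> 1
  row 31 [11111]: ((1 IMPLIES 1) IMPLIES 1) -> 1
Full result column, 8 rows per line (x1,x2 fixed per line; x3,x4,x5 runs 000..111 left to right):
  rows 0-7 [x1,x2=00]: 01000100  (ones: 2)
  rows 8-15 [x1,x2=01]: 01000100  (ones: 2)
  rows 16-23 [x1,x2=10]: 11111111  (ones: 8)
  rows 24-31 [x1,x2=11]: 11111111  (ones: 8)
Count of 1-rows = 2+2+8+8 = 20

20


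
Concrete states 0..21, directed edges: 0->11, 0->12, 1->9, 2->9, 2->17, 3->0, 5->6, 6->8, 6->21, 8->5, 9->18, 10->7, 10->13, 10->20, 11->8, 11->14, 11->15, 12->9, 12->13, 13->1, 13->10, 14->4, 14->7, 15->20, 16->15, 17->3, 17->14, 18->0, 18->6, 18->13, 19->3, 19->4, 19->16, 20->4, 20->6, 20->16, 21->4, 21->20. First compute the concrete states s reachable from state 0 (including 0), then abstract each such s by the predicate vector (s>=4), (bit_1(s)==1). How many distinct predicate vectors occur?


BFS from 0:
Concrete reachable: {0, 1, 4, 5, 6, 7, 8, 9, 10, 11, 12, 13, 14, 15, 16, 18, 20, 21}
Abstract via predicates (s>=4), (bit_1(s)==1):
  (0,0) <- {0, 1}
  (1,0) <- {4, 5, 8, 9, 12, 13, 16, 20, 21}
  (1,1) <- {6, 7, 10, 11, 14, 15, 18}
Distinct abstract states = 3

3


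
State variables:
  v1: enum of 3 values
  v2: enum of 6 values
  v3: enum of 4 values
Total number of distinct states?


State space = product of domain sizes of all variables.
Domain sizes:
  v1 (enum of 3 values): 3
  v2 (enum of 6 values): 6
  v3 (enum of 4 values): 4
Product = 3 * 6 * 4 = 72

72


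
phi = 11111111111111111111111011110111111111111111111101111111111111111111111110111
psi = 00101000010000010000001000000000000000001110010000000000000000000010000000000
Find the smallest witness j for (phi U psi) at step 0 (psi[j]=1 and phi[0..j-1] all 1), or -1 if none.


(phi U psi) at 0: need smallest j with psi[j]=1 and phi[i]=1 for all i in [0,j).
Scan from step 0:
  step 0: phi=1, psi=0 -> continue
  step 1: phi=1, psi=0 -> continue
  step 2: psi=1 and phi held for [0,2) -> witness found
Witness step = 2

2


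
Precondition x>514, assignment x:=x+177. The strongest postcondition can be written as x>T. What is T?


Formula: sp(P, x:=E) = exists old_x. (x = E[old_x/x]) AND P[old_x/x] (old_x is the value of x before the assignment; eliminate old_x by solving x = E[old_x/x] for old_x)
Step 1: Precondition P: x>514, i.e. old_x > 514
Step 2: Assignment gives x = old_x + 177, so old_x = x - 177
Step 3: Substitute into P: x - 177 > 514
Step 4: Simplify: x > 514+177 = 691

691


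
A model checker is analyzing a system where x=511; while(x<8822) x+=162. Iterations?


Step 1: x goes from 511 toward 8822 by 162; the body runs while x<8822, so iterations = ceil((bound-start)/step)
Step 2: Distance=8311
Step 3: ceil(8311/162)=52

52


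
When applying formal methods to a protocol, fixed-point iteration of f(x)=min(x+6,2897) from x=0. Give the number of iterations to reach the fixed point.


Step 1: x=0, cap=2897, increment=6
Step 2: x grows by 6 each step until capped at 2897; fixed point is x=2897
Step 3: iterations = ceil(2897/6) = 483

483


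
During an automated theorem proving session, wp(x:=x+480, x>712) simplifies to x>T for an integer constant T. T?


Formula: wp(x:=E, P) = P[E/x] (substitute E for x in postcondition)
Step 1: Postcondition: x>712
Step 2: Substitute x+480 for x: x+480>712
Step 3: Solve for x: x > 712-480 = 232

232


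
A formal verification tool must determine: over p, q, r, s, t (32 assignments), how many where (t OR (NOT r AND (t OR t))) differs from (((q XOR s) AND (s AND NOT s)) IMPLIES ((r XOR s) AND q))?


F1 = (t OR (NOT r AND (t OR t)))
F2 = (((q XOR s) AND (s AND NOT s)) IMPLIES ((r XOR s) AND q))
Evaluate both on each of 32 rows (bits = p,q,r,s,t):
  row 0 [00000]: F1=0 F2=1 (differ) -> 1
  row 1 [00001]: F1=1 F2=1 -> 0
  row 2 [00010]: F1=0 F2=1 (differ) -> 1
  row 3 [00011]: F1=1 F2=1 -> 0
  row 4 [00100]: F1=0 F2=1 (differ) -> 1
  row 5 [00101]: F1=1 F2=1 -> 0
  row 6 [00110]: F1=0 F2=1 (differ) -> 1
  row 7 [00111]: F1=1 F2=1 -> 0
  row 8 [01000]: F1=0 F2=1 (differ) -> 1
  row 9 [01001]: F1=1 F2=1 -> 0
  row 10 [01010]: F1=0 F2=1 (differ) -> 1
  row 11 [01011]: F1=1 F2=1 -> 0
  row 12 [01100]: F1=0 F2=1 (differ) -> 1
  row 13 [01101]: F1=1 F2=1 -> 0
  row 14 [01110]: F1=0 F2=1 (differ) -> 1
  row 15 [01111]: F1=1 F2=1 -> 0
  row 16 [10000]: F1=0 F2=1 (differ) -> 1
  row 17 [10001]: F1=1 F2=1 -> 0
  row 18 [10010]: F1=0 F2=1 (differ) -> 1
  row 19 [10011]: F1=1 F2=1 -> 0
  row 20 [10100]: F1=0 F2=1 (differ) -> 1
  row 21 [10101]: F1=1 F2=1 -> 0
  row 22 [10110]: F1=0 F2=1 (differ) -> 1
  row 23 [10111]: F1=1 F2=1 -> 0
  row 24 [11000]: F1=0 F2=1 (differ) -> 1
  row 25 [11001]: F1=1 F2=1 -> 0
  row 26 [11010]: F1=0 F2=1 (differ) -> 1
  row 27 [11011]: F1=1 F2=1 -> 0
  row 28 [11100]: F1=0 F2=1 (differ) -> 1
  row 29 [11101]: F1=1 F2=1 -> 0
  row 30 [11110]: F1=0 F2=1 (differ) -> 1
  row 31 [11111]: F1=1 F2=1 -> 0
Full result column, 8 rows per line (p,q fixed per line; r,s,t runs 000..111 left to right):
  rows 0-7 [p,q=00]: 10101010  (ones: 4)
  rows 8-15 [p,q=01]: 10101010  (ones: 4)
  rows 16-23 [p,q=10]: 10101010  (ones: 4)
  rows 24-31 [p,q=11]: 10101010  (ones: 4)
Disagreements = 4+4+4+4 = 16

16


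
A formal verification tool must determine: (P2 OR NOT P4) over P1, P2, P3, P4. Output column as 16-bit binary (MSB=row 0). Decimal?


Formula: (P2 OR NOT P4) over P1, P2, P3, P4 (16 rows)
Evaluate each row (bits = P1,P2,P3,P4, MSB first):
  row 0 [0000]: (0 OR NOT 0) -> 1
  row 1 [0001]: (0 OR NOT 1) -> 0
  row 2 [0010]: (0 OR NOT 0) -> 1
  row 3 [0011]: (0 OR NOT 1) -> 0
  row 4 [0100]: (1 OR NOT 0) -> 1
  row 5 [0101]: (1 OR NOT 1) -> 1
  row 6 [0110]: (1 OR NOT 0) -> 1
  row 7 [0111]: (1 OR NOT 1) -> 1
  row 8 [1000]: (0 OR NOT 0) -> 1
  row 9 [1001]: (0 OR NOT 1) -> 0
  row 10 [1010]: (0 OR NOT 0) -> 1
  row 11 [1011]: (0 OR NOT 1) -> 0
  row 12 [1100]: (1 OR NOT 0) -> 1
  row 13 [1101]: (1 OR NOT 1) -> 1
  row 14 [1110]: (1 OR NOT 0) -> 1
  row 15 [1111]: (1 OR NOT 1) -> 1
Full result column, 4 rows per line (P1,P2 fixed per line; P3,P4 runs 00..11 left to right):
  rows 0-3 [P1,P2=00]: 1010  = hex A
  rows 4-7 [P1,P2=01]: 1111  = hex F
  rows 8-11 [P1,P2=10]: 1010  = hex A
  rows 12-15 [P1,P2=11]: 1111  = hex F
Output column (row 0 .. row 15) = 1010111110101111
Output column grouped in 4s = 1010 1111 1010 1111 = 0xAFAF
Convert to decimal digit by digit (value = value*16 + digit):
  A -> 10
  10*16 + 15 (F) = 175
  175*16 + 10 (A) = 2810
  2810*16 + 15 (F) = 44975
Decimal = 44975

44975


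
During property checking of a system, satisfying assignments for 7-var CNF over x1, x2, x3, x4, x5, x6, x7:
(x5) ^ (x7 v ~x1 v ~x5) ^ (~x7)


CNF with 3 clauses over 7 vars (128 assignments).
An assignment satisfies CNF iff every clause has >=1 true literal.
Check each row (bits = x1,x2,x3,x4,x5,x6,x7; clause T/F shown):
  row 0 [0000000]: clauses=FTT -> 0
  row 1 [0000001]: clauses=FTF -> 0
  row 2 [0000010]: clauses=FTT -> 0
  row 3 [0000011]: clauses=FTF -> 0
  row 4 [0000100]: clauses=TTT -> 1
  (every remaining row is evaluated the same way; all 128 results are listed next)
Full result column, 8 rows per line (x1,x2,x3,x4 fixed per line; x5,x6,x7 runs 000..111 left to right):
  rows 0-7 [x1,x2,x3,x4=0000]: 00001010  (ones: 2)
  rows 8-15 [x1,x2,x3,x4=0001]: 00001010  (ones: 2)
  rows 16-23 [x1,x2,x3,x4=0010]: 00001010  (ones: 2)
  rows 24-31 [x1,x2,x3,x4=0011]: 00001010  (ones: 2)
  rows 32-39 [x1,x2,x3,x4=0100]: 00001010  (ones: 2)
  rows 40-47 [x1,x2,x3,x4=0101]: 00001010  (ones: 2)
  rows 48-55 [x1,x2,x3,x4=0110]: 00001010  (ones: 2)
  rows 56-63 [x1,x2,x3,x4=0111]: 00001010  (ones: 2)
  rows 64-71 [x1,x2,x3,x4=1000]: 00000000  (ones: 0)
  rows 72-79 [x1,x2,x3,x4=1001]: 00000000  (ones: 0)
  rows 80-87 [x1,x2,x3,x4=1010]: 00000000  (ones: 0)
  rows 88-95 [x1,x2,x3,x4=1011]: 00000000  (ones: 0)
  rows 96-103 [x1,x2,x3,x4=1100]: 00000000  (ones: 0)
  rows 104-111 [x1,x2,x3,x4=1101]: 00000000  (ones: 0)
  rows 112-119 [x1,x2,x3,x4=1110]: 00000000  (ones: 0)
  rows 120-127 [x1,x2,x3,x4=1111]: 00000000  (ones: 0)
Satisfying assignments = 2+2+2+2+2+2+2+2+0+0+0+0+0+0+0+0 = 16

16
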